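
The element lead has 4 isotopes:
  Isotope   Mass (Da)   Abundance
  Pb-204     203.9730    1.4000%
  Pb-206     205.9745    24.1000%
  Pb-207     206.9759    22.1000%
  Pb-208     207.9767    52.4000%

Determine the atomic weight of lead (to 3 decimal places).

Weight each isotope mass by its fractional abundance: 0.014000 × 203.9730 + 0.241000 × 205.9745 + 0.221000 × 206.9759 + 0.524000 × 207.9767
= 2.85562 + 49.63985 + 45.74167 + 108.97979 = 207.21693 Da

207.217 Da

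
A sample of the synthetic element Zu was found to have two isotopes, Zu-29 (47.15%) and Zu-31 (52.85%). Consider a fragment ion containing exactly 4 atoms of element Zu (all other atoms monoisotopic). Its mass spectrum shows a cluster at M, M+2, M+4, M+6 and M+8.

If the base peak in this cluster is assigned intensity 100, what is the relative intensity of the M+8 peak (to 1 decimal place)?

20.9

Term probabilities: M 0.0494, M+2 0.2216, M+4 0.3726, M+6 0.2784, M+8 0.0780. Base peak = M+4.
P(M+4) = C(4,2) × 0.4715^2 × 0.5285^2 = 6 × 0.22231225 × 0.27931225 = 0.372567 (base)
P(M+8) = C(4,4) × 0.4715^0 × 0.5285^4 = 1 × 1.0000 × 0.07801533 = 0.078015
Relative intensity = 0.078015 / 0.372567 × 100 = 20.9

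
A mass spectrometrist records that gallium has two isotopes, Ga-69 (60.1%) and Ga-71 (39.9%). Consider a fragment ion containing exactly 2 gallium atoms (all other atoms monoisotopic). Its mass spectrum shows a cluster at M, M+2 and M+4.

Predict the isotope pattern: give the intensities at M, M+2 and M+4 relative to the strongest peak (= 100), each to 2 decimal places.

75.31 : 100.00 : 33.19

Each Ga atom is independently Ga-69 (p = 0.601) or Ga-71 (q = 0.399); the cluster is the binomial expansion (p + q)^2.
P(M) = 0.601^2 = 0.361201
P(M+2) = 2 × 0.601^1 × 0.399^1 = 0.479598
P(M+4) = 0.399^2 = 0.159201
The M+2 peak is largest (0.479598); scaling to 100 gives 75.31 : 100.00 : 33.19.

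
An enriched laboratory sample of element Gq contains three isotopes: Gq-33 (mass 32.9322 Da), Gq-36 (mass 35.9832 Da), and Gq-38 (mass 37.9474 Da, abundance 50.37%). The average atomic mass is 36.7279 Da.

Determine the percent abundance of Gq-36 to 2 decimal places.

The remaining 49.63% is split between Gq-33 (fraction x) and Gq-36 (fraction 0.4963 − x).
Substituting: 32.9322x + 35.9832(0.4963 − x) = 17.61379462
(32.9322 − 35.9832)x = -0.24466754  ⇒  x = 0.08019, y = 0.41611
Gq-33: 8.02%, Gq-36: 41.61%.

41.61%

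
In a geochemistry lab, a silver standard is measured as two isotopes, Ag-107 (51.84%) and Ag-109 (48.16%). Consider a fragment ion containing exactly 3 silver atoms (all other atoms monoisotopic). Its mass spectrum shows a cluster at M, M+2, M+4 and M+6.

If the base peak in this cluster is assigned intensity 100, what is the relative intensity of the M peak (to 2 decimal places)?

Binomial terms of (0.5184 + 0.4816)^3: M 0.1393, M+2 0.3883, M+4 0.3607, M+6 0.1117 → M+2 is the base peak.
P(M+2) = C(3,1) × 0.5184^2 × 0.4816^1 = 3 × 0.26873856 × 0.4816 = 0.388273 (base)
P(M) = C(3,0) × 0.5184^3 × 0.4816^0 = 1 × 0.13931407 × 1.0000 = 0.139314
Relative intensity = 0.139314 / 0.388273 × 100 = 35.88

35.88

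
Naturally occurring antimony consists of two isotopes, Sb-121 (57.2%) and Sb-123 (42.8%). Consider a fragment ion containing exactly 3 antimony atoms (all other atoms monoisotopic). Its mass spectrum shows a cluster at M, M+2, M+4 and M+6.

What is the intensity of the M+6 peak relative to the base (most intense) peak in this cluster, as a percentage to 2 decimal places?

(0.572 + 0.428)^3 gives M 0.1871, M+2 0.4201, M+4 0.3143, M+6 0.0784; the largest is M+2.
P(M+2) = C(3,1) × 0.572^2 × 0.428^1 = 3 × 0.327184 × 0.4280 = 0.420104 (base)
P(M+6) = C(3,3) × 0.572^0 × 0.428^3 = 1 × 1.0000 × 0.07840275 = 0.078403
Relative intensity = 0.078403 / 0.420104 × 100 = 18.66

18.66%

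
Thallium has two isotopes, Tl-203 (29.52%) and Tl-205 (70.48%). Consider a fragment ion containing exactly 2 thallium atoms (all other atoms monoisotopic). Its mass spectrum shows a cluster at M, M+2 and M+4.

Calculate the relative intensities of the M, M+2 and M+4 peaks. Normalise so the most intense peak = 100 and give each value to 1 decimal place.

Expanding (0.2952 + 0.7048)^2:
P(M) = 0.2952^2 = 0.087143
P(M+2) = 2 × 0.2952^1 × 0.7048^1 = 0.416114
P(M+4) = 0.7048^2 = 0.496743
The M+4 peak is largest (0.496743); scaling to 100 gives 17.5 : 83.8 : 100.0.

17.5 : 83.8 : 100.0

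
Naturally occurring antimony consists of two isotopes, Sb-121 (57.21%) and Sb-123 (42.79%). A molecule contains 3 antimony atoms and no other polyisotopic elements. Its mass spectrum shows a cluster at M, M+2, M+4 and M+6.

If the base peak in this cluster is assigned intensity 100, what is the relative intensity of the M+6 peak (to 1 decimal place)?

18.6

(0.5721 + 0.4279)^3 gives M 0.1872, M+2 0.4202, M+4 0.3143, M+6 0.0783; the largest is M+2.
P(M+2) = C(3,1) × 0.5721^2 × 0.4279^1 = 3 × 0.32729841 × 0.4279 = 0.420153 (base)
P(M+6) = C(3,3) × 0.5721^0 × 0.4279^3 = 1 × 1.0000 × 0.07834781 = 0.078348
Relative intensity = 0.078348 / 0.420153 × 100 = 18.6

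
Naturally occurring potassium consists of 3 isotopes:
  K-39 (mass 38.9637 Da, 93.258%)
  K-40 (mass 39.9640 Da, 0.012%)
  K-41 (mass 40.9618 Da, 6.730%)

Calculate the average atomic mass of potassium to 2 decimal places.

39.10 Da

The abundance-weighted mean is 0.93258 × 38.9637 + 0.00012 × 39.9640 + 0.06730 × 40.9618
= 36.33677 + 0.00480 + 2.75673 = 39.09830 Da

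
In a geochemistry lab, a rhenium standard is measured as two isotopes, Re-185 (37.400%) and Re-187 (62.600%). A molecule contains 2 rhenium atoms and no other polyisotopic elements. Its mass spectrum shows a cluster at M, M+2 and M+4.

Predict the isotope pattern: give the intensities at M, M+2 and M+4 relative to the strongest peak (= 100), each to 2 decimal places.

Each Re atom is independently Re-185 (p = 0.37400) or Re-187 (q = 0.62600); the cluster is the binomial expansion (p + q)^2.
P(M) = 0.37400^2 = 0.139876
P(M+2) = 2 × 0.37400^1 × 0.62600^1 = 0.468248
P(M+4) = 0.62600^2 = 0.391876
The M+2 peak is largest (0.468248); scaling to 100 gives 29.87 : 100.00 : 83.69.

29.87 : 100.00 : 83.69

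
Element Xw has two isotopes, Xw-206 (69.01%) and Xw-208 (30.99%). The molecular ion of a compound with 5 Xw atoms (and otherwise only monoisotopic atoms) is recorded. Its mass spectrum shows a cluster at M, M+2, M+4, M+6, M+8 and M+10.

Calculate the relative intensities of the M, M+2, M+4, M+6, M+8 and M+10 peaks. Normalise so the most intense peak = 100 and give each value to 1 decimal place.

Expanding (0.6901 + 0.3099)^5:
P(M) = 0.6901^5 = 0.156517
P(M+2) = 5 × 0.6901^4 × 0.3099^1 = 0.351431
P(M+4) = 10 × 0.6901^3 × 0.3099^2 = 0.315631
P(M+6) = 10 × 0.6901^2 × 0.3099^3 = 0.141739
P(M+8) = 5 × 0.6901^1 × 0.3099^4 = 0.031825
P(M+10) = 0.3099^5 = 0.002858
The M+2 peak is largest (0.351431); scaling to 100 gives 44.5 : 100.0 : 89.8 : 40.3 : 9.1 : 0.8.

44.5 : 100.0 : 89.8 : 40.3 : 9.1 : 0.8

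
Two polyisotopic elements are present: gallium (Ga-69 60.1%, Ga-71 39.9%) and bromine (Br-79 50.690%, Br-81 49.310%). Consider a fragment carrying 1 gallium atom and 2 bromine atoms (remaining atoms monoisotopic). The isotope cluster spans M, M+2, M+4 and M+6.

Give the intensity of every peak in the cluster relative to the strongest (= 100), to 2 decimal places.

38.32 : 100.00 : 85.76 : 24.08

Gallium pattern (n=1): 0.6010 : 0.3990
Bromine pattern (n=2): 0.25694761 : 0.49990478 : 0.24314761
Convolve the two distributions (both contribute in 2-u steps):
  M: 0.6010×0.25694761 = 0.154426
  M+2: 0.6010×0.49990478 + 0.3990×0.25694761 = 0.402965
  M+4: 0.6010×0.24314761 + 0.3990×0.49990478 = 0.345594
  M+6: 0.3990×0.24314761 = 0.097016
Scale to base peak (0.402965) = 100: 38.32 : 100.00 : 85.76 : 24.08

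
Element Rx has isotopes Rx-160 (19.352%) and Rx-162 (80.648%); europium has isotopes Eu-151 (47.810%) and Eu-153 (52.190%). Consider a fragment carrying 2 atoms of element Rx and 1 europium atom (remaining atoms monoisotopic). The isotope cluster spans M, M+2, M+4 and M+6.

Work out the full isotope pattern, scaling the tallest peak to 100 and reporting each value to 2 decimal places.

Element Rx pattern (n=2): 0.03744999 : 0.31214002 : 0.65040999
Europium pattern (n=1): 0.4781 : 0.5219
Convolve the two distributions (both contribute in 2-u steps):
  M: 0.03744999×0.4781 = 0.017905
  M+2: 0.03744999×0.5219 + 0.31214002×0.4781 = 0.168779
  M+4: 0.31214002×0.5219 + 0.65040999×0.4781 = 0.473867
  M+6: 0.65040999×0.5219 = 0.339449
Scale to base peak (0.473867) = 100: 3.78 : 35.62 : 100.00 : 71.63

3.78 : 35.62 : 100.00 : 71.63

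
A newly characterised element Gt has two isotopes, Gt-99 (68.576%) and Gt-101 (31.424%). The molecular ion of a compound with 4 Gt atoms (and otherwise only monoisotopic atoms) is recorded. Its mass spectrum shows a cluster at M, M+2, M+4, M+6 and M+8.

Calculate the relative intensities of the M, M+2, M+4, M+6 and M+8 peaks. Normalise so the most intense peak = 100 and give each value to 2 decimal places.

The 4 Gt atoms are independent, so intensities follow the terms of (0.68576 + 0.31424)^4.
P(M) = 0.68576^4 = 0.221151
P(M+2) = 4 × 0.68576^3 × 0.31424^1 = 0.405357
P(M+4) = 6 × 0.68576^2 × 0.31424^2 = 0.278624
P(M+6) = 4 × 0.68576^1 × 0.31424^3 = 0.085117
P(M+8) = 0.31424^4 = 0.009751
The M+2 peak is largest (0.405357); scaling to 100 gives 54.56 : 100.00 : 68.74 : 21.00 : 2.41.

54.56 : 100.00 : 68.74 : 21.00 : 2.41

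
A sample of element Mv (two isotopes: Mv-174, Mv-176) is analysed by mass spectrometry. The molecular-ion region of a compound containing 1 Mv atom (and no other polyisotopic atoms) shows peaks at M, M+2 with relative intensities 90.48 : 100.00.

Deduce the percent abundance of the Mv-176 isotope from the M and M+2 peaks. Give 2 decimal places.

Write p for the Mv-174 fraction. I(M+2)/I(M) = [C(1,1)·p^0·(1−p)] / p^1 = 1·(1−p)/p = 100.00/90.48 = 1.1052
(1−p)/p = 1.1052/1 = 1.1052  ⇒  p = 1/(1 + 1.1052) = 0.4750
Mv-174: 47.50%, Mv-176: 52.50%.

52.50%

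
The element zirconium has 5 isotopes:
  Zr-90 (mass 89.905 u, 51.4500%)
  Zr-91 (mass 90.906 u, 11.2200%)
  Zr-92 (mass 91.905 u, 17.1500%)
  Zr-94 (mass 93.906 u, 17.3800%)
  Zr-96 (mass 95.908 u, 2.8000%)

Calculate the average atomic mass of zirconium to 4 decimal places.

91.2238 u

Weight each isotope mass by its fractional abundance: 0.514500 × 89.905 + 0.112200 × 90.906 + 0.171500 × 91.905 + 0.173800 × 93.906 + 0.028000 × 95.908
= 46.25612 + 10.19965 + 15.76171 + 16.32086 + 2.68542 = 91.22376 u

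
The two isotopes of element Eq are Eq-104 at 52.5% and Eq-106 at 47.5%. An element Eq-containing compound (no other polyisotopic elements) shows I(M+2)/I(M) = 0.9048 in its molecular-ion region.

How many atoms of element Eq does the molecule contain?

The M+2/M ratio from n Eq atoms is n · q/p = n · 0.475/0.525.
n = 0.9048 × 0.525/0.475 = 1.00 ≈ 1

1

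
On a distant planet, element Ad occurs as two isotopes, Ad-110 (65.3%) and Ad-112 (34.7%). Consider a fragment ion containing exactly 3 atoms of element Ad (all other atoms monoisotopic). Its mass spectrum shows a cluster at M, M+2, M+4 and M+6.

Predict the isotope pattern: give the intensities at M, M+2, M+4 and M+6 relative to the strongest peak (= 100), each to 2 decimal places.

62.73 : 100.00 : 53.14 : 9.41

Each Ad atom is independently Ad-110 (p = 0.653) or Ad-112 (q = 0.347); the cluster is the binomial expansion (p + q)^3.
P(M) = 0.653^3 = 0.278445
P(M+2) = 3 × 0.653^2 × 0.347^1 = 0.443892
P(M+4) = 3 × 0.653^1 × 0.347^2 = 0.235881
P(M+6) = 0.347^3 = 0.041782
The M+2 peak is largest (0.443892); scaling to 100 gives 62.73 : 100.00 : 53.14 : 9.41.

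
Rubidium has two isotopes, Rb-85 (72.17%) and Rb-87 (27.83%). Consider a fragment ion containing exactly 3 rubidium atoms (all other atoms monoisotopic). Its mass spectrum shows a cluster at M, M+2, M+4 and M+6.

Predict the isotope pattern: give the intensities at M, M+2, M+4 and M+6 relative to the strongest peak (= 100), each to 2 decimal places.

The 3 Rb atoms are independent, so intensities follow the terms of (0.7217 + 0.2783)^3.
P(M) = 0.7217^3 = 0.375898
P(M+2) = 3 × 0.7217^2 × 0.2783^1 = 0.434858
P(M+4) = 3 × 0.7217^1 × 0.2783^2 = 0.167689
P(M+6) = 0.2783^3 = 0.021555
The M+2 peak is largest (0.434858); scaling to 100 gives 86.44 : 100.00 : 38.56 : 4.96.

86.44 : 100.00 : 38.56 : 4.96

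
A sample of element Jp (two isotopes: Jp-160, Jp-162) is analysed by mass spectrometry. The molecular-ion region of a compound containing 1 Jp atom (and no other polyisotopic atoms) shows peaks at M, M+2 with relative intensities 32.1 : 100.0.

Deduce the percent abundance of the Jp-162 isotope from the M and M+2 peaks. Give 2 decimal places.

Let p = fractional abundance of Jp-160. I(M+2)/I(M) = [C(1,1)·p^0·(1−p)] / p^1 = 1·(1−p)/p = 100.0/32.1 = 3.1153
(1−p)/p = 3.1153/1 = 3.1153  ⇒  p = 1/(1 + 3.1153) = 0.2430
Jp-160: 24.30%, Jp-162: 75.70%.

75.70%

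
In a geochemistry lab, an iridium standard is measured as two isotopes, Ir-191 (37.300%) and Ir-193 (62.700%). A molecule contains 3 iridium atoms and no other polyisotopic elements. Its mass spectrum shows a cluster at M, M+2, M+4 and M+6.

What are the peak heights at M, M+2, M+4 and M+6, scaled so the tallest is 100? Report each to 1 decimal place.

Each Ir atom is independently Ir-191 (p = 0.37300) or Ir-193 (q = 0.62700); the cluster is the binomial expansion (p + q)^3.
P(M) = 0.37300^3 = 0.051895
P(M+2) = 3 × 0.37300^2 × 0.62700^1 = 0.261702
P(M+4) = 3 × 0.37300^1 × 0.62700^2 = 0.439911
P(M+6) = 0.62700^3 = 0.246492
The M+4 peak is largest (0.439911); scaling to 100 gives 11.8 : 59.5 : 100.0 : 56.0.

11.8 : 59.5 : 100.0 : 56.0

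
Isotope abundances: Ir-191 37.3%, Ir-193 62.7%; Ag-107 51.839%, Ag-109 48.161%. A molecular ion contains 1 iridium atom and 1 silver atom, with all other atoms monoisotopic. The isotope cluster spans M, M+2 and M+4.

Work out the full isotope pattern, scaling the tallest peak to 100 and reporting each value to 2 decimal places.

Iridium pattern (n=1): 0.3730 : 0.6270
Silver pattern (n=1): 0.51839 : 0.48161
Convolve the two distributions (both contribute in 2-u steps):
  M: 0.3730×0.51839 = 0.193359
  M+2: 0.3730×0.48161 + 0.6270×0.51839 = 0.504671
  M+4: 0.6270×0.48161 = 0.301969
Scale to base peak (0.504671) = 100: 38.31 : 100.00 : 59.83

38.31 : 100.00 : 59.83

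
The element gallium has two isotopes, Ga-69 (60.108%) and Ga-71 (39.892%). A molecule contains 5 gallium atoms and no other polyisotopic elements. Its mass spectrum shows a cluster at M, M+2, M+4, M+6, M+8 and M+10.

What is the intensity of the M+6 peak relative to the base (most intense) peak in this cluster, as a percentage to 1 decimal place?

(0.60108 + 0.39892)^5 gives M 0.0785, M+2 0.2604, M+4 0.3456, M+6 0.2294, M+8 0.0761, M+10 0.0101; the largest is M+4.
P(M+4) = C(5,2) × 0.60108^3 × 0.39892^2 = 10 × 0.2171685 × 0.15913717 = 0.345596 (base)
P(M+6) = C(5,3) × 0.60108^2 × 0.39892^3 = 10 × 0.36129717 × 0.063483 = 0.229362
Relative intensity = 0.229362 / 0.345596 × 100 = 66.4

66.4%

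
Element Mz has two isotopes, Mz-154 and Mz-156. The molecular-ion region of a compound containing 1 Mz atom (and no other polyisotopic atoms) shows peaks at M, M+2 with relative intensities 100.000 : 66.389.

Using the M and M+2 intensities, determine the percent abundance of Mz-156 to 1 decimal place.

39.9%

If p is the fraction of Mz that is Mz-154, then I(M+2)/I(M) = [C(1,1)·p^0·(1−p)] / p^1 = 1·(1−p)/p = 66.389/100.000 = 0.6639
(1−p)/p = 0.6639/1 = 0.6639  ⇒  p = 1/(1 + 0.6639) = 0.6010
Mz-154: 60.1%, Mz-156: 39.9%.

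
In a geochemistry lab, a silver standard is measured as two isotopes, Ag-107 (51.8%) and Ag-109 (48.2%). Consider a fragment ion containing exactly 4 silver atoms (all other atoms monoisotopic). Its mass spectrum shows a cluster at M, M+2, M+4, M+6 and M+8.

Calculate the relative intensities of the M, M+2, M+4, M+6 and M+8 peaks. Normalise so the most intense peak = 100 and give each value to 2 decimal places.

19.25 : 71.65 : 100.00 : 62.03 : 14.43

The 4 Ag atoms are independent, so intensities follow the terms of (0.518 + 0.482)^4.
P(M) = 0.518^4 = 0.071998
P(M+2) = 4 × 0.518^3 × 0.482^1 = 0.267976
P(M+4) = 6 × 0.518^2 × 0.482^2 = 0.374029
P(M+6) = 4 × 0.518^1 × 0.482^3 = 0.232023
P(M+8) = 0.482^4 = 0.053974
The M+4 peak is largest (0.374029); scaling to 100 gives 19.25 : 71.65 : 100.00 : 62.03 : 14.43.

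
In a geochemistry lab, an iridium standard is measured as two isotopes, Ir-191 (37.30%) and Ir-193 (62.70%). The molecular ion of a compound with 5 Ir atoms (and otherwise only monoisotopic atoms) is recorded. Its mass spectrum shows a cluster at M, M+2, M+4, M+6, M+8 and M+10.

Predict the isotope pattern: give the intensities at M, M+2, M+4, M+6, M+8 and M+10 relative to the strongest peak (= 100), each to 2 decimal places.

2.11 : 17.70 : 59.49 : 100.00 : 84.05 : 28.26

Expanding (0.3730 + 0.6270)^5:
P(M) = 0.3730^5 = 0.007220
P(M+2) = 5 × 0.3730^4 × 0.6270^1 = 0.060684
P(M+4) = 10 × 0.3730^3 × 0.6270^2 = 0.204015
P(M+6) = 10 × 0.3730^2 × 0.6270^3 = 0.342942
P(M+8) = 5 × 0.3730^1 × 0.6270^4 = 0.288237
P(M+10) = 0.6270^5 = 0.096903
The M+6 peak is largest (0.342942); scaling to 100 gives 2.11 : 17.70 : 59.49 : 100.00 : 84.05 : 28.26.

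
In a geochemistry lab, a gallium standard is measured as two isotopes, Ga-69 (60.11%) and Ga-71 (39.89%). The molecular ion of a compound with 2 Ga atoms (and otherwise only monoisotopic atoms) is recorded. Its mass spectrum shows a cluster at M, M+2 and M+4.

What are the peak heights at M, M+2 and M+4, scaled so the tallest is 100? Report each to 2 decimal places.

Expanding (0.6011 + 0.3989)^2:
P(M) = 0.6011^2 = 0.361321
P(M+2) = 2 × 0.6011^1 × 0.3989^1 = 0.479558
P(M+4) = 0.3989^2 = 0.159121
The M+2 peak is largest (0.479558); scaling to 100 gives 75.34 : 100.00 : 33.18.

75.34 : 100.00 : 33.18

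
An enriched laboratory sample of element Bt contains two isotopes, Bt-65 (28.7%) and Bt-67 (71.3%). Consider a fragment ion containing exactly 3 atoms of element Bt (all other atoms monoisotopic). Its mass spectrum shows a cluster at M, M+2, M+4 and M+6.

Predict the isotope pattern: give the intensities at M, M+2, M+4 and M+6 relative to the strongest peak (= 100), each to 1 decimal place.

Each Bt atom is independently Bt-65 (p = 0.287) or Bt-67 (q = 0.713); the cluster is the binomial expansion (p + q)^3.
P(M) = 0.287^3 = 0.023640
P(M+2) = 3 × 0.287^2 × 0.713^1 = 0.176187
P(M+4) = 3 × 0.287^1 × 0.713^2 = 0.437706
P(M+6) = 0.713^3 = 0.362467
The M+4 peak is largest (0.437706); scaling to 100 gives 5.4 : 40.3 : 100.0 : 82.8.

5.4 : 40.3 : 100.0 : 82.8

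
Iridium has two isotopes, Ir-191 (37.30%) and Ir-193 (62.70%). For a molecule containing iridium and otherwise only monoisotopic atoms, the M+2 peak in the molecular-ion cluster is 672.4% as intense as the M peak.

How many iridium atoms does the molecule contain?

4

For n independent Ir atoms, I(M+2)/I(M) = n · (abundance Ir-193) / (abundance Ir-191) = n · 0.6270/0.3730.
n = 6.724 × 0.3730/0.6270 = 4.00 ≈ 4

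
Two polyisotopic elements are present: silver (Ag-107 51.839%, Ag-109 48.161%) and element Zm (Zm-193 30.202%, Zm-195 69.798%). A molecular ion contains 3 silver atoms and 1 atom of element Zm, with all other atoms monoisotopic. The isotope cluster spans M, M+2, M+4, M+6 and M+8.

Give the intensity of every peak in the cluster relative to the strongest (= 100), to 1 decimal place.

11.1 : 56.5 : 100.0 : 75.1 : 20.5

Silver pattern (n=3): 0.13930601 : 0.38826655 : 0.36071887 : 0.11170857
Element Zm pattern (n=1): 0.30202 : 0.69798
Convolve the two distributions (both contribute in 2-u steps):
  M: 0.13930601×0.30202 = 0.042073
  M+2: 0.13930601×0.69798 + 0.38826655×0.30202 = 0.214497
  M+4: 0.38826655×0.69798 + 0.36071887×0.30202 = 0.379947
  M+6: 0.36071887×0.69798 + 0.11170857×0.30202 = 0.285513
  M+8: 0.11170857×0.69798 = 0.077970
Scale to base peak (0.379947) = 100: 11.1 : 56.5 : 100.0 : 75.1 : 20.5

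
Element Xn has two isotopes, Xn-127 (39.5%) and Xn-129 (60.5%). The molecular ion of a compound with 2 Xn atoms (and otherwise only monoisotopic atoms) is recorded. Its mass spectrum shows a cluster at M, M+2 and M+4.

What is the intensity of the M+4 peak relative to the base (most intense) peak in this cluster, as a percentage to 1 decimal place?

76.6%

(0.395 + 0.605)^2 gives M 0.1560, M+2 0.4779, M+4 0.3660; the largest is M+2.
P(M+2) = C(2,1) × 0.395^1 × 0.605^1 = 2 × 0.3950 × 0.6050 = 0.477950 (base)
P(M+4) = C(2,2) × 0.395^0 × 0.605^2 = 1 × 1.0000 × 0.366025 = 0.366025
Relative intensity = 0.366025 / 0.477950 × 100 = 76.6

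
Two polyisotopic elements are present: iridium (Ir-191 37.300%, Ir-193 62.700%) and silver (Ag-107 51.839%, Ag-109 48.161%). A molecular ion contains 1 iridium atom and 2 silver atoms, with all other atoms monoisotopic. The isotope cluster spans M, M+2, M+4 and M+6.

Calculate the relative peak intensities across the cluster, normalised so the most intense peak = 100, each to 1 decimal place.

Iridium pattern (n=1): 0.3730 : 0.6270
Silver pattern (n=2): 0.26872819 : 0.49932362 : 0.23194819
Convolve the two distributions (both contribute in 2-u steps):
  M: 0.3730×0.26872819 = 0.100236
  M+2: 0.3730×0.49932362 + 0.6270×0.26872819 = 0.354740
  M+4: 0.3730×0.23194819 + 0.6270×0.49932362 = 0.399593
  M+6: 0.6270×0.23194819 = 0.145432
Scale to base peak (0.399593) = 100: 25.1 : 88.8 : 100.0 : 36.4

25.1 : 88.8 : 100.0 : 36.4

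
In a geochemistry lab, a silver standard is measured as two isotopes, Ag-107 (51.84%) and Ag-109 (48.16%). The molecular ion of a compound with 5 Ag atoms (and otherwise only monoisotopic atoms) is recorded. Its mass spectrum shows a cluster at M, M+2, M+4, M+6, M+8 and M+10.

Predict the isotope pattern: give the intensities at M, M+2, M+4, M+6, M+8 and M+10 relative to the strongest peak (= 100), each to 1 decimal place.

11.6 : 53.8 : 100.0 : 92.9 : 43.2 : 8.0

Each Ag atom is independently Ag-107 (p = 0.5184) or Ag-109 (q = 0.4816); the cluster is the binomial expansion (p + q)^5.
P(M) = 0.5184^5 = 0.037439
P(M+2) = 5 × 0.5184^4 × 0.4816^1 = 0.173907
P(M+4) = 10 × 0.5184^3 × 0.4816^2 = 0.323123
P(M+6) = 10 × 0.5184^2 × 0.4816^3 = 0.300185
P(M+8) = 5 × 0.5184^1 × 0.4816^4 = 0.139438
P(M+10) = 0.4816^5 = 0.025908
The M+4 peak is largest (0.323123); scaling to 100 gives 11.6 : 53.8 : 100.0 : 92.9 : 43.2 : 8.0.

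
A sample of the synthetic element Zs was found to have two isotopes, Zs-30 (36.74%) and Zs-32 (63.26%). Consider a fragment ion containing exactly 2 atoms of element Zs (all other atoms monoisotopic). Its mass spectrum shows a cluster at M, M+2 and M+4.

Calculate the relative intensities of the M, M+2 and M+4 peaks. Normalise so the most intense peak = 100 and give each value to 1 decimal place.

Expanding (0.3674 + 0.6326)^2:
P(M) = 0.3674^2 = 0.134983
P(M+2) = 2 × 0.3674^1 × 0.6326^1 = 0.464834
P(M+4) = 0.6326^2 = 0.400183
The M+2 peak is largest (0.464834); scaling to 100 gives 29.0 : 100.0 : 86.1.

29.0 : 100.0 : 86.1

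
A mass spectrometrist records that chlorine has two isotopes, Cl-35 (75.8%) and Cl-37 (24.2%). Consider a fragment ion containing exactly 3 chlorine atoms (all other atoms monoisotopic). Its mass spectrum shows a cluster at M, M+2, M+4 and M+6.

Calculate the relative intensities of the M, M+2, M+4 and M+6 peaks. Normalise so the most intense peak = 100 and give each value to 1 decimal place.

Expanding (0.758 + 0.242)^3:
P(M) = 0.758^3 = 0.435520
P(M+2) = 3 × 0.758^2 × 0.242^1 = 0.417133
P(M+4) = 3 × 0.758^1 × 0.242^2 = 0.133175
P(M+6) = 0.242^3 = 0.014172
The M peak is largest (0.435520); scaling to 100 gives 100.0 : 95.8 : 30.6 : 3.3.

100.0 : 95.8 : 30.6 : 3.3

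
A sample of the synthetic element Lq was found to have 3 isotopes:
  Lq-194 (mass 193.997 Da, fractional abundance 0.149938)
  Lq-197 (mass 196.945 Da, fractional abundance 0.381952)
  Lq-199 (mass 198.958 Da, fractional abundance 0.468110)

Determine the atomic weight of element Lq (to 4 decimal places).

Average mass = Σ (abundance × isotope mass) = 0.149938 × 193.997 + 0.381952 × 196.945 + 0.468110 × 198.958
= 29.08752 + 75.22354 + 93.13423 = 197.44529 Da

197.4453 Da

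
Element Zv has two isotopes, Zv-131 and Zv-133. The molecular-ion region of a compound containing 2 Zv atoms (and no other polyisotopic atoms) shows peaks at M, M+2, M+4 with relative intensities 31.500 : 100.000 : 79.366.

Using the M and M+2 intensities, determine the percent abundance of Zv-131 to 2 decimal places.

38.65%

If p is the fraction of Zv that is Zv-131, then I(M+2)/I(M) = [C(2,1)·p^1·(1−p)] / p^2 = 2·(1−p)/p = 100.000/31.500 = 3.1746
(1−p)/p = 3.1746/2 = 1.5873  ⇒  p = 1/(1 + 1.5873) = 0.3865
Zv-131: 38.65%, Zv-133: 61.35%.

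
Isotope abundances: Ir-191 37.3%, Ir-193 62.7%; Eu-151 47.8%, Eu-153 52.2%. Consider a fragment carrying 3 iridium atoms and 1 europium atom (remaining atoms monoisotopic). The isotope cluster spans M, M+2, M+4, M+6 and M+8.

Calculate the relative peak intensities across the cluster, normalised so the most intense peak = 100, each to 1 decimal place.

Iridium pattern (n=3): 0.05189512 : 0.26170165 : 0.43991135 : 0.24649188
Europium pattern (n=1): 0.4780 : 0.5220
Convolve the two distributions (both contribute in 2-u steps):
  M: 0.05189512×0.4780 = 0.024806
  M+2: 0.05189512×0.5220 + 0.26170165×0.4780 = 0.152183
  M+4: 0.26170165×0.5220 + 0.43991135×0.4780 = 0.346886
  M+6: 0.43991135×0.5220 + 0.24649188×0.4780 = 0.347457
  M+8: 0.24649188×0.5220 = 0.128669
Scale to base peak (0.347457) = 100: 7.1 : 43.8 : 99.8 : 100.0 : 37.0

7.1 : 43.8 : 99.8 : 100.0 : 37.0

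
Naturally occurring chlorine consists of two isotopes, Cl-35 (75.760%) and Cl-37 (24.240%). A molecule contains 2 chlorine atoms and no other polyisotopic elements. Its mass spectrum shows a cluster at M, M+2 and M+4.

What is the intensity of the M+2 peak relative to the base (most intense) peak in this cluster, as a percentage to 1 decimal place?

Binomial terms of (0.75760 + 0.24240)^2: M 0.5740, M+2 0.3673, M+4 0.0588 → M is the base peak.
P(M) = C(2,0) × 0.75760^2 × 0.24240^0 = 1 × 0.57395776 × 1.0000 = 0.573958 (base)
P(M+2) = C(2,1) × 0.75760^1 × 0.24240^1 = 2 × 0.7576 × 0.2424 = 0.367284
Relative intensity = 0.367284 / 0.573958 × 100 = 64.0

64.0%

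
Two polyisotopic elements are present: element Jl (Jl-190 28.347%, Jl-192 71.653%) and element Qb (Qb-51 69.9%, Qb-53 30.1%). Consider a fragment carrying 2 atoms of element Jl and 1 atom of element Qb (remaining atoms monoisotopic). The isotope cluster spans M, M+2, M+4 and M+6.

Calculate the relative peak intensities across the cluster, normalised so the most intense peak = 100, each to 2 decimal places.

Element Jl pattern (n=2): 0.08035524 : 0.40622952 : 0.51341524
Element Qb pattern (n=1): 0.6990 : 0.3010
Convolve the two distributions (both contribute in 2-u steps):
  M: 0.08035524×0.6990 = 0.056168
  M+2: 0.08035524×0.3010 + 0.40622952×0.6990 = 0.308141
  M+4: 0.40622952×0.3010 + 0.51341524×0.6990 = 0.481152
  M+6: 0.51341524×0.3010 = 0.154538
Scale to base peak (0.481152) = 100: 11.67 : 64.04 : 100.00 : 32.12

11.67 : 64.04 : 100.00 : 32.12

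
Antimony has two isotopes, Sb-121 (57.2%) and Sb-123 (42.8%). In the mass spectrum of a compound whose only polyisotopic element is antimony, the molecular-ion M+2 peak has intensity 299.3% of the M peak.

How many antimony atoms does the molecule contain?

For n independent Sb atoms, I(M+2)/I(M) = n · (abundance Sb-123) / (abundance Sb-121) = n · 0.428/0.572.
n = 2.993 × 0.572/0.428 = 4.00 ≈ 4

4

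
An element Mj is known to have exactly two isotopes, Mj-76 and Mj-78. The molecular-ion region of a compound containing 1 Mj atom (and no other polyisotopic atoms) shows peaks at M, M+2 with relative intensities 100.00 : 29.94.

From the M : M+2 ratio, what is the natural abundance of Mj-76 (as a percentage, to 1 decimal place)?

77.0%

Let p = fractional abundance of Mj-76. I(M+2)/I(M) = [C(1,1)·p^0·(1−p)] / p^1 = 1·(1−p)/p = 29.94/100.00 = 0.2994
(1−p)/p = 0.2994/1 = 0.2994  ⇒  p = 1/(1 + 0.2994) = 0.7696
Mj-76: 77.0%, Mj-78: 23.0%.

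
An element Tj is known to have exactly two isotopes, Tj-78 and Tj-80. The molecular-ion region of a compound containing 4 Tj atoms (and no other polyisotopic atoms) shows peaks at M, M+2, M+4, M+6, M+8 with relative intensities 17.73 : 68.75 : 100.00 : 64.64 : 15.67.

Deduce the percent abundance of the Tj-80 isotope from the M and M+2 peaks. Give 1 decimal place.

Write p for the Tj-78 fraction. I(M+2)/I(M) = [C(4,1)·p^3·(1−p)] / p^4 = 4·(1−p)/p = 68.75/17.73 = 3.8776
(1−p)/p = 3.8776/4 = 0.9694  ⇒  p = 1/(1 + 0.9694) = 0.5078
Tj-78: 50.8%, Tj-80: 49.2%.

49.2%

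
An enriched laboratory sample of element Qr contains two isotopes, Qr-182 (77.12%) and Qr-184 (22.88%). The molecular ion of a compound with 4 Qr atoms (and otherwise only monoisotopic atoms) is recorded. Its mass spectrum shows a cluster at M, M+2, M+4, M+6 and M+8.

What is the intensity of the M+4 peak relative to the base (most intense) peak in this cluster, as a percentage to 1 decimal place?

Binomial terms of (0.7712 + 0.2288)^4: M 0.3537, M+2 0.4198, M+4 0.1868, M+6 0.0369, M+8 0.0027 → M+2 is the base peak.
P(M+2) = C(4,1) × 0.7712^3 × 0.2288^1 = 4 × 0.45867077 × 0.2288 = 0.419775 (base)
P(M+4) = C(4,2) × 0.7712^2 × 0.2288^2 = 6 × 0.59474944 × 0.05234944 = 0.186809
Relative intensity = 0.186809 / 0.419775 × 100 = 44.5

44.5%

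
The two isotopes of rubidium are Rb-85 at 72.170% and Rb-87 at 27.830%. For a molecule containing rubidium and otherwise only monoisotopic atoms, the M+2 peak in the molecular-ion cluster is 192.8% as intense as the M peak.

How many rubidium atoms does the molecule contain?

For n independent Rb atoms, I(M+2)/I(M) = n · (abundance Rb-87) / (abundance Rb-85) = n · 0.27830/0.72170.
n = 1.928 × 0.72170/0.27830 = 5.00 ≈ 5

5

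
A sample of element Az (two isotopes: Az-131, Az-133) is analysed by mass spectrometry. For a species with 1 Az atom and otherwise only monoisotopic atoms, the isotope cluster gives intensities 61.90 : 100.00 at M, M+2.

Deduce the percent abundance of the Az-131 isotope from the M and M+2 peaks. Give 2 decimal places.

38.23%

If p is the fraction of Az that is Az-131, then I(M+2)/I(M) = [C(1,1)·p^0·(1−p)] / p^1 = 1·(1−p)/p = 100.00/61.90 = 1.6155
(1−p)/p = 1.6155/1 = 1.6155  ⇒  p = 1/(1 + 1.6155) = 0.3823
Az-131: 38.23%, Az-133: 61.77%.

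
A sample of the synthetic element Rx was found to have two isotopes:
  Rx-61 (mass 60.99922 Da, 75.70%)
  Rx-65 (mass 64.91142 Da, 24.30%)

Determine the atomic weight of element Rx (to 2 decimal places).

61.95 Da

The abundance-weighted mean is 0.7570 × 60.99922 + 0.2430 × 64.91142
= 46.176410 + 15.773475 = 61.949885 Da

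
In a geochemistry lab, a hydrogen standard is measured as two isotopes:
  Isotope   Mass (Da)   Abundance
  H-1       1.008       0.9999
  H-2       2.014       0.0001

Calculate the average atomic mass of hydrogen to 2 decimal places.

Weight each isotope mass by its fractional abundance: 0.9999 × 1.008 + 0.0001 × 2.014
= 1.0079 + 0.0002 = 1.0081 Da

1.01 Da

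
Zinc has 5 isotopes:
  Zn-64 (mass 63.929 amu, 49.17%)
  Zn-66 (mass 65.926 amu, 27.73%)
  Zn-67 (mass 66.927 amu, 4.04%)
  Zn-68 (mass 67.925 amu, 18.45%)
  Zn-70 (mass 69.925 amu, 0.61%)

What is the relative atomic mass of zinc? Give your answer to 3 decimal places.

Ar = Σ fᵢ·mᵢ = 0.4917 × 63.929 + 0.2773 × 65.926 + 0.0404 × 66.927 + 0.1845 × 67.925 + 0.0061 × 69.925
= 31.4339 + 18.2813 + 2.7039 + 12.5322 + 0.4265 = 65.3778 amu

65.378 amu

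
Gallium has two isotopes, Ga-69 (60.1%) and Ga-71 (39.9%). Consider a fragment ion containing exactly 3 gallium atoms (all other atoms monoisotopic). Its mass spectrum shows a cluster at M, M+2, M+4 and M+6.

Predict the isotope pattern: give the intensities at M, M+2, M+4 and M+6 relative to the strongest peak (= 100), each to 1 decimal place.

50.2 : 100.0 : 66.4 : 14.7

Each Ga atom is independently Ga-69 (p = 0.601) or Ga-71 (q = 0.399); the cluster is the binomial expansion (p + q)^3.
P(M) = 0.601^3 = 0.217082
P(M+2) = 3 × 0.601^2 × 0.399^1 = 0.432358
P(M+4) = 3 × 0.601^1 × 0.399^2 = 0.287039
P(M+6) = 0.399^3 = 0.063521
The M+2 peak is largest (0.432358); scaling to 100 gives 50.2 : 100.0 : 66.4 : 14.7.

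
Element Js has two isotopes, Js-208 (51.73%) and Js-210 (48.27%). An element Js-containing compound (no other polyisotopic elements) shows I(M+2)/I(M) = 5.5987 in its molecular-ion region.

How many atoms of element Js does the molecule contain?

With n Js atoms, P(M+2)/P(M) = C(n,1)·p^(n−1)q / p^n = n·q/p = n · 0.4827/0.5173.
n = 5.5987 × 0.5173/0.4827 = 6.00 ≈ 6

6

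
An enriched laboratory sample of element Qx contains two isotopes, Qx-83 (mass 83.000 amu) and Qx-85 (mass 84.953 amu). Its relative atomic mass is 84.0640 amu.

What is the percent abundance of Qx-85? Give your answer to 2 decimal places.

With x = fraction of Qx-83 (so Qx-85 is 1 − x):
83.000·x + 84.953·(1 − x) = 84.0640
(83.000 − 84.953)·x = 84.0640 − 84.953
x = -0.8890 / -1.953 = 0.45520 → 45.52% Qx-83, 54.48% Qx-85.

54.48%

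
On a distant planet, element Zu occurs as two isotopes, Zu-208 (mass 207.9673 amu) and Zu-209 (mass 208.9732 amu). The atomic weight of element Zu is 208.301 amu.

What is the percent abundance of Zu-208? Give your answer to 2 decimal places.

With x = fraction of Zu-208 (so Zu-209 is 1 − x):
207.9673·x + 208.9732·(1 − x) = 208.301
(207.9673 − 208.9732)·x = 208.301 − 208.9732
x = -0.6722 / -1.0059 = 0.66826 → 66.83% Zu-208, 33.17% Zu-209.

66.83%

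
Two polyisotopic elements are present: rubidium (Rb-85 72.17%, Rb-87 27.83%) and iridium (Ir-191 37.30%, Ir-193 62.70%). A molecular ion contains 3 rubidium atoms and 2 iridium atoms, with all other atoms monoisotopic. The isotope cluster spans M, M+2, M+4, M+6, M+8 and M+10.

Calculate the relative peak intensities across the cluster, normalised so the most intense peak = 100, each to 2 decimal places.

Rubidium pattern (n=3): 0.37589809 : 0.43485841 : 0.16768892 : 0.02155458
Iridium pattern (n=2): 0.139129 : 0.467742 : 0.393129
Convolve the two distributions (both contribute in 2-u steps):
  M: 0.37589809×0.139129 = 0.052298
  M+2: 0.37589809×0.467742 + 0.43485841×0.139129 = 0.236325
  M+4: 0.37589809×0.393129 + 0.43485841×0.467742 + 0.16768892×0.139129 = 0.374508
  M+6: 0.43485841×0.393129 + 0.16768892×0.467742 + 0.02155458×0.139129 = 0.252389
  M+8: 0.16768892×0.393129 + 0.02155458×0.467742 = 0.076005
  M+10: 0.02155458×0.393129 = 0.008474
Scale to base peak (0.374508) = 100: 13.96 : 63.10 : 100.00 : 67.39 : 20.29 : 2.26

13.96 : 63.10 : 100.00 : 67.39 : 20.29 : 2.26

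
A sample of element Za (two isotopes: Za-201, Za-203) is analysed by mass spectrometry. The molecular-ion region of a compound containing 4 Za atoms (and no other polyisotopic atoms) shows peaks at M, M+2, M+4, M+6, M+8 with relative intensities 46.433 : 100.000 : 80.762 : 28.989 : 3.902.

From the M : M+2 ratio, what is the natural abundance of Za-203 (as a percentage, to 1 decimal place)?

35.0%

Write p for the Za-201 fraction. I(M+2)/I(M) = [C(4,1)·p^3·(1−p)] / p^4 = 4·(1−p)/p = 100.000/46.433 = 2.1536
(1−p)/p = 2.1536/4 = 0.5384  ⇒  p = 1/(1 + 0.5384) = 0.6500
Za-201: 65.0%, Za-203: 35.0%.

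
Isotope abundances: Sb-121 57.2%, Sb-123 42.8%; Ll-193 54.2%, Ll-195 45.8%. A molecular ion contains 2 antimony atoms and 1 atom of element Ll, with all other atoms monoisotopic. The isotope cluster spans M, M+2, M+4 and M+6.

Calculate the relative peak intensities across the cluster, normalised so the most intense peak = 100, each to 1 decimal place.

42.7 : 100.0 : 77.9 : 20.2

Antimony pattern (n=2): 0.327184 : 0.489632 : 0.183184
Element Ll pattern (n=1): 0.5420 : 0.4580
Convolve the two distributions (both contribute in 2-u steps):
  M: 0.327184×0.5420 = 0.177334
  M+2: 0.327184×0.4580 + 0.489632×0.5420 = 0.415231
  M+4: 0.489632×0.4580 + 0.183184×0.5420 = 0.323537
  M+6: 0.183184×0.4580 = 0.083898
Scale to base peak (0.415231) = 100: 42.7 : 100.0 : 77.9 : 20.2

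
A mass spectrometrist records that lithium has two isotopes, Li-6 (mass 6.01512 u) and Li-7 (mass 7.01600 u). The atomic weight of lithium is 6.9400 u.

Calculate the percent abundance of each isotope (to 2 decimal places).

With x = fraction of Li-6 (so Li-7 is 1 − x):
6.01512·x + 7.01600·(1 − x) = 6.9400
(6.01512 − 7.01600)·x = 6.9400 − 7.01600
x = -0.07600 / -1.00088 = 0.07593 → 7.59% Li-6, 92.41% Li-7.

Li-6: 7.59%, Li-7: 92.41%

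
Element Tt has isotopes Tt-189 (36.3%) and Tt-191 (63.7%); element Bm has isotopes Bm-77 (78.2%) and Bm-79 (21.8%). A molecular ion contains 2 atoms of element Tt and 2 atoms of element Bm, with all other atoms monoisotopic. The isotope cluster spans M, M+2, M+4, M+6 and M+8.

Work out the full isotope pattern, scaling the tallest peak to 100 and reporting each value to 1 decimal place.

Element Tt pattern (n=2): 0.131769 : 0.462462 : 0.405769
Element Bm pattern (n=2): 0.611524 : 0.340952 : 0.047524
Convolve the two distributions (both contribute in 2-u steps):
  M: 0.131769×0.611524 = 0.080580
  M+2: 0.131769×0.340952 + 0.462462×0.611524 = 0.327734
  M+4: 0.131769×0.047524 + 0.462462×0.340952 + 0.405769×0.611524 = 0.412077
  M+6: 0.462462×0.047524 + 0.405769×0.340952 = 0.160326
  M+8: 0.405769×0.047524 = 0.019284
Scale to base peak (0.412077) = 100: 19.6 : 79.5 : 100.0 : 38.9 : 4.7

19.6 : 79.5 : 100.0 : 38.9 : 4.7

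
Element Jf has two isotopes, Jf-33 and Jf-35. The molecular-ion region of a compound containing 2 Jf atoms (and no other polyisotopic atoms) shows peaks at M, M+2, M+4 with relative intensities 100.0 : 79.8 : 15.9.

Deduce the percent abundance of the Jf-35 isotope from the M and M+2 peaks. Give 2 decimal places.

28.52%

Let p = fractional abundance of Jf-33. I(M+2)/I(M) = [C(2,1)·p^1·(1−p)] / p^2 = 2·(1−p)/p = 79.8/100.0 = 0.7980
(1−p)/p = 0.7980/2 = 0.3990  ⇒  p = 1/(1 + 0.3990) = 0.7148
Jf-33: 71.48%, Jf-35: 28.52%.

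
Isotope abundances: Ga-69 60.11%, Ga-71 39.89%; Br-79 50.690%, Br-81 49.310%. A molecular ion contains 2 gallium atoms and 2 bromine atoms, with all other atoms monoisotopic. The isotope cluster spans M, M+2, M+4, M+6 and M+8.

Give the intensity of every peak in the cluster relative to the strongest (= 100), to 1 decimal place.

Gallium pattern (n=2): 0.36132121 : 0.47955758 : 0.15912121
Bromine pattern (n=2): 0.25694761 : 0.49990478 : 0.24314761
Convolve the two distributions (both contribute in 2-u steps):
  M: 0.36132121×0.25694761 = 0.092841
  M+2: 0.36132121×0.49990478 + 0.47955758×0.25694761 = 0.303847
  M+4: 0.36132121×0.24314761 + 0.47955758×0.49990478 + 0.15912121×0.25694761 = 0.368473
  M+6: 0.47955758×0.24314761 + 0.15912121×0.49990478 = 0.196149
  M+8: 0.15912121×0.24314761 = 0.038690
Scale to base peak (0.368473) = 100: 25.2 : 82.5 : 100.0 : 53.2 : 10.5

25.2 : 82.5 : 100.0 : 53.2 : 10.5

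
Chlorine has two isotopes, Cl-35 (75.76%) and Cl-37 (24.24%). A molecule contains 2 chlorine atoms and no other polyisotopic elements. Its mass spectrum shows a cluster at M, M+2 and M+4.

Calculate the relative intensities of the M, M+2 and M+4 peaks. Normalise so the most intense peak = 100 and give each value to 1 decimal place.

100.0 : 64.0 : 10.2

The 2 Cl atoms are independent, so intensities follow the terms of (0.7576 + 0.2424)^2.
P(M) = 0.7576^2 = 0.573958
P(M+2) = 2 × 0.7576^1 × 0.2424^1 = 0.367284
P(M+4) = 0.2424^2 = 0.058758
The M peak is largest (0.573958); scaling to 100 gives 100.0 : 64.0 : 10.2.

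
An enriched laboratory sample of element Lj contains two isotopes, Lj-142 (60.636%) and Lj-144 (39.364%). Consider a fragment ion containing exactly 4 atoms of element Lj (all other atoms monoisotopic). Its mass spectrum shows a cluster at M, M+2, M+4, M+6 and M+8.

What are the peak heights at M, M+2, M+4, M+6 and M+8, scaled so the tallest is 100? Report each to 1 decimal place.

Each Lj atom is independently Lj-142 (p = 0.60636) or Lj-144 (q = 0.39364); the cluster is the binomial expansion (p + q)^4.
P(M) = 0.60636^4 = 0.135183
P(M+2) = 4 × 0.60636^3 × 0.39364^1 = 0.351035
P(M+4) = 6 × 0.60636^2 × 0.39364^2 = 0.341830
P(M+6) = 4 × 0.60636^1 × 0.39364^3 = 0.147941
P(M+8) = 0.39364^4 = 0.024010
The M+2 peak is largest (0.351035); scaling to 100 gives 38.5 : 100.0 : 97.4 : 42.1 : 6.8.

38.5 : 100.0 : 97.4 : 42.1 : 6.8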